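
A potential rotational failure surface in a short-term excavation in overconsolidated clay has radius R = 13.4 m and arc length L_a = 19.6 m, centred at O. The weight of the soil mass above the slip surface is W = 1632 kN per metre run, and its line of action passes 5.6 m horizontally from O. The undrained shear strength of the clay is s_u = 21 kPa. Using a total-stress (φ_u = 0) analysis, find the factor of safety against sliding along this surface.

Taking moments about the centre O, the resisting moment is provided by the undrained shear strength acting along the arc:
M_R = s_u·L_a·R = 21·19.60·13.4 = 5515.4 kN·m/m
M_D = W·d = 1632·5.6 = 9139.2 kN·m/m
FS = M_R / M_D = 5515.4 / 9139.2 = 0.603

FS = 0.60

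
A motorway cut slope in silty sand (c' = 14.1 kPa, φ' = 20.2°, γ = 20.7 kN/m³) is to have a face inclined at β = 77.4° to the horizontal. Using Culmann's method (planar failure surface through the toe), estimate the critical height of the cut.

Culmann's analysis gives the critical failure plane at α_cr = (β + φ')/2 = (77.4 + 20.2)/2 = 48.8°, and the critical height
H_c = (4c'/γ) · sinβ cosφ' / [1 − cos(β − φ')]
    = (4·14.1/20.7) · sin77.4°·cos20.2° / [1 − cos(57.2°)]
    = 2.725 · 0.9759·0.9385 / [1 − 0.5417]
    = 2.725 · 0.9159 / 0.4583
    = 5.45 m

H_c = 5.45 m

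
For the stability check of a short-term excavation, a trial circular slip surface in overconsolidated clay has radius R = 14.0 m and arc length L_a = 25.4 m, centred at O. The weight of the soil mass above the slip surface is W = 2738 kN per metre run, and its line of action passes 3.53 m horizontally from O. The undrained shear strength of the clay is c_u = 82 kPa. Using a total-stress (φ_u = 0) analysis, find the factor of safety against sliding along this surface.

FS = 3.02

Taking moments about the centre O, the resisting moment is provided by the undrained shear strength acting along the arc:
M_R = c_u·L_a·R = 82·25.40·14.0 = 29159.2 kN·m/m
M_D = W·d = 2738·3.53 = 9665.1 kN·m/m
FS = M_R / M_D = 29159.2 / 9665.1 = 3.017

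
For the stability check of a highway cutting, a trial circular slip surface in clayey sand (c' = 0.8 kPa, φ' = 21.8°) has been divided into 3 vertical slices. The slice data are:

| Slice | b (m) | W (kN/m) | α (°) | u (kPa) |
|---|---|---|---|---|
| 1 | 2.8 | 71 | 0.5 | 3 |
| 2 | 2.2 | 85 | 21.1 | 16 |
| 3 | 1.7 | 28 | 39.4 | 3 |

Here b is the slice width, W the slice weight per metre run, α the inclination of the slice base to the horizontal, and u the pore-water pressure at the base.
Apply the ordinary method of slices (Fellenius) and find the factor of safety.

FS = 1.09

Ordinary method of slices: FS = Σ[c'·Δl_i + (W_i cosα_i − u_i·Δl_i)·tanφ'] / Σ W_i sinα_i, with Δl_i = b_i / cosα_i.
Slice 1: Δl = 2.8/cos0.5° = 2.800 m; N'_1 = 71·cos0.5° − 3·2.800 = 62.6; c'Δl = 2.24; W sinα = 0.6
Slice 2: Δl = 2.2/cos21.1° = 2.358 m; N'_2 = 85·cos21.1° − 16·2.358 = 41.6; c'Δl = 1.89; W sinα = 30.6
Slice 3: Δl = 1.7/cos39.4° = 2.200 m; N'_3 = 28·cos39.4° − 3·2.200 = 15.0; c'Δl = 1.76; W sinα = 17.8
Σc'Δl = 5.9 kN/m; ΣN' = 119.2 kN/m; ΣW sinα = 49.0 kN/m
Resisting = 5.9 + 119.2·tan21.8° = 5.9 + 47.7 = 53.6 kN/m
FS = 53.6 / 49.0 = 1.093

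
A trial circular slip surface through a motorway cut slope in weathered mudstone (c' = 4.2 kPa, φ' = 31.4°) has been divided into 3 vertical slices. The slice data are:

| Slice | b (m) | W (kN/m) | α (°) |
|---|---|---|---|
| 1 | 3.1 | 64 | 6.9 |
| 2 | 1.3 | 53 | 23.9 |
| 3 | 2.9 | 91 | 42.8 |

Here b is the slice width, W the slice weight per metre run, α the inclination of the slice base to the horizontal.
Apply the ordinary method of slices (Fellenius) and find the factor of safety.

Ordinary method of slices: FS = Σ[c'·Δl_i + (W_i cosα_i)·tanφ'] / Σ W_i sinα_i, with Δl_i = b_i / cosα_i.
Slice 1: Δl = 3.1/cos6.9° = 3.123 m; N'_1 = 64·cos6.9° = 63.5; c'Δl = 13.11; W sinα = 7.7
Slice 2: Δl = 1.3/cos23.9° = 1.422 m; N'_2 = 53·cos23.9° = 48.5; c'Δl = 5.97; W sinα = 21.5
Slice 3: Δl = 2.9/cos42.8° = 3.952 m; N'_3 = 91·cos42.8° = 66.8; c'Δl = 16.60; W sinα = 61.8
Σc'Δl = 35.7 kN/m; ΣN' = 178.8 kN/m; ΣW sinα = 91.0 kN/m
Resisting = 35.7 + 178.8·tan31.4° = 35.7 + 109.1 = 144.8 kN/m
FS = 144.8 / 91.0 = 1.591

FS = 1.59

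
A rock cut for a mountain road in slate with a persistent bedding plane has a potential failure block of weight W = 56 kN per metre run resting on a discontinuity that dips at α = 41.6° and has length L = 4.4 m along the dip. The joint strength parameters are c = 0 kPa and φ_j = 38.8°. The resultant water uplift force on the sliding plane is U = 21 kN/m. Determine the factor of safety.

Resolving the block weight along and normal to the plane and applying the Mohr–Coulomb strength on the joint:
N' = W cosα − U = 56·cos41.6° − 21 = 20.9 kN/m
Driving force T = W sinα = 56·sin41.6° = 37.2 kN/m
Resisting force R = c·L + N'·tanφ_j = 0·4.4 + 20.9·tan38.8° = 0.0 + 16.8 = 16.8 kN/m
FS = R / T = 16.8 / 37.2 = 0.451

FS = 0.45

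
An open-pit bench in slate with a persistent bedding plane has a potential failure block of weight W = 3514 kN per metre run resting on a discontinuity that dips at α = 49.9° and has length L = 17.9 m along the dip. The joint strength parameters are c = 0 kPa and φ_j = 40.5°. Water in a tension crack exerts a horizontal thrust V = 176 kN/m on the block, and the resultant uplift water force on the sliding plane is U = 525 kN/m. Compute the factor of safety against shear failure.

FS = 0.49

Resolving the block weight along and normal to the plane and applying the Mohr–Coulomb strength on the joint:
N' = W cosα − U − V sinα = 3514·cos49.9° − 525 − 176·sin49.9° = 1603.8 kN/m
Driving force T = W sinα + V cosα = 3514·sin49.9° + 176·cos49.9° = 2801.3 kN/m
Resisting force R = c·L + N'·tanφ_j = 0·17.9 + 1603.8·tan40.5° = 0.0 + 1369.8 = 1369.8 kN/m
FS = R / T = 1369.8 / 2801.3 = 0.489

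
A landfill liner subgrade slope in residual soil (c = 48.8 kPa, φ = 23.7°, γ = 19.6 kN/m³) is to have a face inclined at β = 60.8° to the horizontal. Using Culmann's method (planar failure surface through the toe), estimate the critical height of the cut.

H_c = 39.33 m

Culmann's analysis gives the critical failure plane at α_cr = (β + φ)/2 = (60.8 + 23.7)/2 = 42.2°, and the critical height
H_c = (4c/γ) · sinβ cosφ / [1 − cos(β − φ)]
    = (4·48.8/19.6) · sin60.8°·cos23.7° / [1 − cos(37.1°)]
    = 9.959 · 0.8729·0.9157 / [1 − 0.7976]
    = 9.959 · 0.7993 / 0.2024
    = 39.33 m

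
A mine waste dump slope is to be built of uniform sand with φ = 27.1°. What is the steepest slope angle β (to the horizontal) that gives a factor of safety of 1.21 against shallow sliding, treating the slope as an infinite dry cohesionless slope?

For an infinite dry cohesionless slope FS = tanφ/tanβ, so tanβ = tanφ / FS.
tanβ = tan27.1° / 1.21 = 0.5117 / 1.21 = 0.4229
β = arctan(0.4229) = 22.92°

β = 22.9°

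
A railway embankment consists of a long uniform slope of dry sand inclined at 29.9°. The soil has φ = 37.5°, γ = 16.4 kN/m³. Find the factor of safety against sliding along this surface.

For a dry cohesionless infinite slope the factor of safety is FS = tanφ / tanβ.
FS = tan37.5° / tan29.9° = 0.7673 / 0.5750 = 1.334

FS = 1.33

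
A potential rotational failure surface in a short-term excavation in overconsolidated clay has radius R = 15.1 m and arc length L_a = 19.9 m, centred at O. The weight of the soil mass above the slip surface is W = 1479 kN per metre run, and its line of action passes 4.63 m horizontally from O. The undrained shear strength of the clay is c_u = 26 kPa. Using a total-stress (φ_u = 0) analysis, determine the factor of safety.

FS = 1.14

Taking moments about the centre O, the resisting moment is provided by the undrained shear strength acting along the arc:
M_R = c_u·L_a·R = 26·19.90·15.1 = 7812.7 kN·m/m
M_D = W·d = 1479·4.63 = 6847.8 kN·m/m
FS = M_R / M_D = 7812.7 / 6847.8 = 1.141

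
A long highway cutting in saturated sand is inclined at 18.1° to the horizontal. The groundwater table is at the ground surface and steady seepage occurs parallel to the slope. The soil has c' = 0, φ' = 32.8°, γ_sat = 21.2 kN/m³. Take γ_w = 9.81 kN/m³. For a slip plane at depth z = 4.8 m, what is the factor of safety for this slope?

FS = 1.06

With seepage parallel to the slope and the water table at the surface, the effective normal stress on the slip plane uses the buoyant unit weight γ' = γ_sat − γ_w while the driving shear stress uses γ_sat:
FS = [c' + γ' z cos²β tanφ'] / [γ_sat z sinβ cosβ]
(For c' = 0 this reduces to FS = (γ'/γ_sat)·tanφ'/tanβ.)
γ' = 21.2 − 9.81 = 11.39 kN/m³
Numerator = 0.0 + 11.39·4.8·cos²18.1°·tan32.8° = 0.0 + 11.39·4.8·0.9035·0.6445 = 31.833 kPa
Denominator = 21.2·4.8·sin18.1°·cos18.1° = 21.2·4.8·0.3107·0.9505 = 30.050 kPa
FS = 31.833 / 30.050 = 1.059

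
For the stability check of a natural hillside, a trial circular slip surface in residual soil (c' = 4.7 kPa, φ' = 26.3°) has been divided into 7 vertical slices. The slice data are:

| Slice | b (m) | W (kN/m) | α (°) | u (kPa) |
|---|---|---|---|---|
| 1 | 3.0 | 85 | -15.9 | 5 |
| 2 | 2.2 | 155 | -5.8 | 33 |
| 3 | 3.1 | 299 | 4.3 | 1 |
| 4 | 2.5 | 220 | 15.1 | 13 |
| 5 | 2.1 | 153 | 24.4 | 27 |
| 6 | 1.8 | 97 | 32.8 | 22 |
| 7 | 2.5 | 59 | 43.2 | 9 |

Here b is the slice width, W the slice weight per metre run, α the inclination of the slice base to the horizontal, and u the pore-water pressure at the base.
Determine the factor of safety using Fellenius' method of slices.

FS = 2.32

Ordinary method of slices: FS = Σ[c'·Δl_i + (W_i cosα_i − u_i·Δl_i)·tanφ'] / Σ W_i sinα_i, with Δl_i = b_i / cosα_i.
Slice 1: Δl = 3.0/cos(-15.9°) = 3.119 m; N'_1 = 85·cos(-15.9°) − 5·3.119 = 66.2; c'Δl = 14.66; W sinα = -23.3
Slice 2: Δl = 2.2/cos(-5.8°) = 2.211 m; N'_2 = 155·cos(-5.8°) − 33·2.211 = 81.2; c'Δl = 10.39; W sinα = -15.7
Slice 3: Δl = 3.1/cos4.3° = 3.109 m; N'_3 = 299·cos4.3° − 1·3.109 = 295.0; c'Δl = 14.61; W sinα = 22.4
Slice 4: Δl = 2.5/cos15.1° = 2.589 m; N'_4 = 220·cos15.1° − 13·2.589 = 178.7; c'Δl = 12.17; W sinα = 57.3
Slice 5: Δl = 2.1/cos24.4° = 2.306 m; N'_5 = 153·cos24.4° − 27·2.306 = 77.1; c'Δl = 10.84; W sinα = 63.2
Slice 6: Δl = 1.8/cos32.8° = 2.141 m; N'_6 = 97·cos32.8° − 22·2.141 = 34.4; c'Δl = 10.06; W sinα = 52.5
Slice 7: Δl = 2.5/cos43.2° = 3.430 m; N'_7 = 59·cos43.2° − 9·3.430 = 12.1; c'Δl = 16.12; W sinα = 40.4
Σc'Δl = 88.9 kN/m; ΣN' = 744.8 kN/m; ΣW sinα = 196.9 kN/m
Resisting = 88.9 + 744.8·tan26.3° = 88.9 + 368.1 = 457.0 kN/m
FS = 457.0 / 196.9 = 2.321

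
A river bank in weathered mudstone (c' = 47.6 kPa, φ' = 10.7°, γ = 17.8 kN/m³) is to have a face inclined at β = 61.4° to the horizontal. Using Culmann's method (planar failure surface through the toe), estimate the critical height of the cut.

Culmann's analysis gives the critical failure plane at α_cr = (β + φ')/2 = (61.4 + 10.7)/2 = 36.0°, and the critical height
H_c = (4c'/γ) · sinβ cosφ' / [1 − cos(β − φ')]
    = (4·47.6/17.8) · sin61.4°·cos10.7° / [1 − cos(50.7°)]
    = 10.697 · 0.8780·0.9826 / [1 − 0.6334]
    = 10.697 · 0.8627 / 0.3666
    = 25.17 m

H_c = 25.17 m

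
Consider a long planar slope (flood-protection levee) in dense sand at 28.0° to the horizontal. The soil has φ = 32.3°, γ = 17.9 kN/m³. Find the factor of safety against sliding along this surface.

For a dry cohesionless infinite slope the factor of safety is FS = tanφ / tanβ.
FS = tan32.3° / tan28.0° = 0.6322 / 0.5317 = 1.189

FS = 1.19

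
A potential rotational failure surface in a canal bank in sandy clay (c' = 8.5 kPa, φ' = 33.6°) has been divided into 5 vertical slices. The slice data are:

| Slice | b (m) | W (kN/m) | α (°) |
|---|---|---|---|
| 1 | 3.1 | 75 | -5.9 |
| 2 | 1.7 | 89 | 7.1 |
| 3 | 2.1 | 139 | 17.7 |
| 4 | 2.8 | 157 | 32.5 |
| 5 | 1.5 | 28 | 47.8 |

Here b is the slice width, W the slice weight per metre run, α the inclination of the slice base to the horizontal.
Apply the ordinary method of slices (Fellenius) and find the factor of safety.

Ordinary method of slices: FS = Σ[c'·Δl_i + (W_i cosα_i)·tanφ'] / Σ W_i sinα_i, with Δl_i = b_i / cosα_i.
Slice 1: Δl = 3.1/cos(-5.9°) = 3.117 m; N'_1 = 75·cos(-5.9°) = 74.6; c'Δl = 26.49; W sinα = -7.7
Slice 2: Δl = 1.7/cos7.1° = 1.713 m; N'_2 = 89·cos7.1° = 88.3; c'Δl = 14.56; W sinα = 11.0
Slice 3: Δl = 2.1/cos17.7° = 2.204 m; N'_3 = 139·cos17.7° = 132.4; c'Δl = 18.74; W sinα = 42.3
Slice 4: Δl = 2.8/cos32.5° = 3.320 m; N'_4 = 157·cos32.5° = 132.4; c'Δl = 28.22; W sinα = 84.4
Slice 5: Δl = 1.5/cos47.8° = 2.233 m; N'_5 = 28·cos47.8° = 18.8; c'Δl = 18.98; W sinα = 20.7
Σc'Δl = 107.0 kN/m; ΣN' = 446.6 kN/m; ΣW sinα = 150.7 kN/m
Resisting = 107.0 + 446.6·tan33.6° = 107.0 + 296.7 = 403.7 kN/m
FS = 403.7 / 150.7 = 2.680

FS = 2.68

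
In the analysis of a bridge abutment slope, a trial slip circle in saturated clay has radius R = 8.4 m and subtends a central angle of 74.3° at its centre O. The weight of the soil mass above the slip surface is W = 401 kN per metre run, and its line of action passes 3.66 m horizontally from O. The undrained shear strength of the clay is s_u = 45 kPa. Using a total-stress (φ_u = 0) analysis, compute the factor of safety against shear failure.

FS = 2.81

Taking moments about the centre O, the resisting moment is provided by the undrained shear strength acting along the arc:
Arc length L_a = R·θ = 8.4·(74.3°·π/180) = 8.4·1.2968 = 10.89 m
M_R = s_u·L_a·R = 45·10.89·8.4 = 4117.5 kN·m/m
M_D = W·d = 401·3.66 = 1467.7 kN·m/m
FS = M_R / M_D = 4117.5 / 1467.7 = 2.806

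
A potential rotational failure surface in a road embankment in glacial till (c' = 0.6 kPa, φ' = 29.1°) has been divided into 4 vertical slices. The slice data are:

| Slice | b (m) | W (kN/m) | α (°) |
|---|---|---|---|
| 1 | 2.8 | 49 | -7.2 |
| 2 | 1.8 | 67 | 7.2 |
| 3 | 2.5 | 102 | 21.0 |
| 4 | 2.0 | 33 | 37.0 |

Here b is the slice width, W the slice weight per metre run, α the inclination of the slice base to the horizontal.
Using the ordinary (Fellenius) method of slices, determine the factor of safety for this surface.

Ordinary method of slices: FS = Σ[c'·Δl_i + (W_i cosα_i)·tanφ'] / Σ W_i sinα_i, with Δl_i = b_i / cosα_i.
Slice 1: Δl = 2.8/cos(-7.2°) = 2.822 m; N'_1 = 49·cos(-7.2°) = 48.6; c'Δl = 1.69; W sinα = -6.1
Slice 2: Δl = 1.8/cos7.2° = 1.814 m; N'_2 = 67·cos7.2° = 66.5; c'Δl = 1.09; W sinα = 8.4
Slice 3: Δl = 2.5/cos21.0° = 2.678 m; N'_3 = 102·cos21.0° = 95.2; c'Δl = 1.61; W sinα = 36.6
Slice 4: Δl = 2.0/cos37.0° = 2.504 m; N'_4 = 33·cos37.0° = 26.4; c'Δl = 1.50; W sinα = 19.9
Σc'Δl = 5.9 kN/m; ΣN' = 236.7 kN/m; ΣW sinα = 58.7 kN/m
Resisting = 5.9 + 236.7·tan29.1° = 5.9 + 131.7 = 137.6 kN/m
FS = 137.6 / 58.7 = 2.346

FS = 2.35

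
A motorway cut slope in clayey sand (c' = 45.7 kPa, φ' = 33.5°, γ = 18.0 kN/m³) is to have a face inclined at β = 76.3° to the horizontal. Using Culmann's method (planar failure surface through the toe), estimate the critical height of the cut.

H_c = 30.90 m

Culmann's analysis gives the critical failure plane at α_cr = (β + φ')/2 = (76.3 + 33.5)/2 = 54.9°, and the critical height
H_c = (4c'/γ) · sinβ cosφ' / [1 − cos(β − φ')]
    = (4·45.7/18.0) · sin76.3°·cos33.5° / [1 − cos(42.8°)]
    = 10.156 · 0.9715·0.8339 / [1 − 0.7337]
    = 10.156 · 0.8102 / 0.2663
    = 30.90 m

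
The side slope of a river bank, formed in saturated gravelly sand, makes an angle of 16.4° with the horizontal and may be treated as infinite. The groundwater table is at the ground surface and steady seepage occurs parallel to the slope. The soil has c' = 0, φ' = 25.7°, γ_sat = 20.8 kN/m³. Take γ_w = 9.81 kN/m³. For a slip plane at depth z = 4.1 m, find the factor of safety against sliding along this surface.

FS = 0.86

With seepage parallel to the slope and the water table at the surface, the effective normal stress on the slip plane uses the buoyant unit weight γ' = γ_sat − γ_w while the driving shear stress uses γ_sat:
FS = [c' + γ' z cos²β tanφ'] / [γ_sat z sinβ cosβ]
(For c' = 0 this reduces to FS = (γ'/γ_sat)·tanφ'/tanβ.)
γ' = 20.8 − 9.81 = 10.99 kN/m³
Numerator = 0.0 + 10.99·4.1·cos²16.4°·tan25.7° = 0.0 + 10.99·4.1·0.9203·0.4813 = 19.957 kPa
Denominator = 20.8·4.1·sin16.4°·cos16.4° = 20.8·4.1·0.2823·0.9593 = 23.098 kPa
FS = 19.957 / 23.098 = 0.864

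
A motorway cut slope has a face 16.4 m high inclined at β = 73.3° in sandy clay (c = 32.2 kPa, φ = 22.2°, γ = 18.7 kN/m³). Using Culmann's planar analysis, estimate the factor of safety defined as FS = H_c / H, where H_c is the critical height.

FS = 1.00

H_c = (4c/γ) · sinβ cosφ / [1 − cos(β − φ)]
    = (4·32.2/18.7) · sin73.3°·cos22.2° / [1 − cos51.1°]
    = 6.888 · 0.8868 / 0.3720 = 16.42 m
FS = H_c / H = 16.42 / 16.4 = 1.001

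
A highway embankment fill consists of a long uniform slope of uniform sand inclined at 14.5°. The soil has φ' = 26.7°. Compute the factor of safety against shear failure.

FS = 1.94

For a dry cohesionless infinite slope the factor of safety is FS = tanφ' / tanβ.
FS = tan26.7° / tan14.5° = 0.5029 / 0.2586 = 1.945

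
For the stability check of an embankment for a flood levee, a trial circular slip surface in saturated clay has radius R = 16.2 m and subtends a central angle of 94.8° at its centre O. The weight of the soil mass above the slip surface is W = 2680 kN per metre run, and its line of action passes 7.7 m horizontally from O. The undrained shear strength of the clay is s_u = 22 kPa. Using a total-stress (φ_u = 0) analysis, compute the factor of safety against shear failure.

FS = 0.46

Taking moments about the centre O, the resisting moment is provided by the undrained shear strength acting along the arc:
Arc length L_a = R·θ = 16.2·(94.8°·π/180) = 16.2·1.6546 = 26.80 m
M_R = s_u·L_a·R = 22·26.80·16.2 = 9553.0 kN·m/m
M_D = W·d = 2680·7.7 = 20636.0 kN·m/m
FS = M_R / M_D = 9553.0 / 20636.0 = 0.463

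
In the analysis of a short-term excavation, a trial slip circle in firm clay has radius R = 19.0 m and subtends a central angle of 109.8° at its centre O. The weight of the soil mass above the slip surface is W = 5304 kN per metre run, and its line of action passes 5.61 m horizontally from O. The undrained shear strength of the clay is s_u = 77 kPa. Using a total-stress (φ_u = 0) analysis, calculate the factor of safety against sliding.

FS = 1.79

Taking moments about the centre O, the resisting moment is provided by the undrained shear strength acting along the arc:
Arc length L_a = R·θ = 19.0·(109.8°·π/180) = 19.0·1.9164 = 36.41 m
M_R = s_u·L_a·R = 77·36.41·19.0 = 53269.4 kN·m/m
M_D = W·d = 5304·5.61 = 29755.4 kN·m/m
FS = M_R / M_D = 53269.4 / 29755.4 = 1.790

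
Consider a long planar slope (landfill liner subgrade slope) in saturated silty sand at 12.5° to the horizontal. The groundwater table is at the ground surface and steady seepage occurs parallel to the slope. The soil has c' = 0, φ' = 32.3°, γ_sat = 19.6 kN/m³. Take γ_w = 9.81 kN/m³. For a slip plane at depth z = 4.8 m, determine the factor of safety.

With seepage parallel to the slope and the water table at the surface, the effective normal stress on the slip plane uses the buoyant unit weight γ' = γ_sat − γ_w while the driving shear stress uses γ_sat:
FS = [c' + γ' z cos²β tanφ'] / [γ_sat z sinβ cosβ]
(For c' = 0 this reduces to FS = (γ'/γ_sat)·tanφ'/tanβ.)
γ' = 19.6 − 9.81 = 9.79 kN/m³
Numerator = 0.0 + 9.79·4.8·cos²12.5°·tan32.3° = 0.0 + 9.79·4.8·0.9532·0.6322 = 28.315 kPa
Denominator = 19.6·4.8·sin12.5°·cos12.5° = 19.6·4.8·0.2164·0.9763 = 19.880 kPa
FS = 28.315 / 19.880 = 1.424

FS = 1.42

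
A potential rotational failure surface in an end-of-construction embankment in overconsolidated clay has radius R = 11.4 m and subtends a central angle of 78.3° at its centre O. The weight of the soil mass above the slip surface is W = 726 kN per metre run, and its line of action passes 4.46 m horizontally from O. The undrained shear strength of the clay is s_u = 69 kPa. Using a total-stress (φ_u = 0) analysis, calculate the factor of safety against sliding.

Taking moments about the centre O, the resisting moment is provided by the undrained shear strength acting along the arc:
Arc length L_a = R·θ = 11.4·(78.3°·π/180) = 11.4·1.3666 = 15.58 m
M_R = s_u·L_a·R = 69·15.58·11.4 = 12254.6 kN·m/m
M_D = W·d = 726·4.46 = 3238.0 kN·m/m
FS = M_R / M_D = 12254.6 / 3238.0 = 3.785

FS = 3.78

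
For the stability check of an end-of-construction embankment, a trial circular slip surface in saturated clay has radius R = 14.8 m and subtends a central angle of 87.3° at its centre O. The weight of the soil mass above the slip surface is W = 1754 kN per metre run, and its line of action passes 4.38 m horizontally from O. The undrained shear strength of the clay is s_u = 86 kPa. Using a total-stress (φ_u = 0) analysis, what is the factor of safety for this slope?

FS = 3.74

Taking moments about the centre O, the resisting moment is provided by the undrained shear strength acting along the arc:
Arc length L_a = R·θ = 14.8·(87.3°·π/180) = 14.8·1.5237 = 22.55 m
M_R = s_u·L_a·R = 86·22.55·14.8 = 28702.1 kN·m/m
M_D = W·d = 1754·4.38 = 7682.5 kN·m/m
FS = M_R / M_D = 28702.1 / 7682.5 = 3.736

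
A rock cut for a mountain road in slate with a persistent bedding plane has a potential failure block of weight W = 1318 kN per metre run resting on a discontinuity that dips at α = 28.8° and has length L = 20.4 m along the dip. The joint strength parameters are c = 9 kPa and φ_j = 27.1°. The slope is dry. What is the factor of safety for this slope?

FS = 1.22

Resolving the block weight along and normal to the plane and applying the Mohr–Coulomb strength on the joint:
N' = W cosα = 1318·cos28.8° = 1155.0 kN/m
Driving force T = W sinα = 1318·sin28.8° = 635.0 kN/m
Resisting force R = c·L + N'·tanφ_j = 9·20.4 + 1155.0·tan27.1° = 183.6 + 591.0 = 774.6 kN/m
FS = R / T = 774.6 / 635.0 = 1.220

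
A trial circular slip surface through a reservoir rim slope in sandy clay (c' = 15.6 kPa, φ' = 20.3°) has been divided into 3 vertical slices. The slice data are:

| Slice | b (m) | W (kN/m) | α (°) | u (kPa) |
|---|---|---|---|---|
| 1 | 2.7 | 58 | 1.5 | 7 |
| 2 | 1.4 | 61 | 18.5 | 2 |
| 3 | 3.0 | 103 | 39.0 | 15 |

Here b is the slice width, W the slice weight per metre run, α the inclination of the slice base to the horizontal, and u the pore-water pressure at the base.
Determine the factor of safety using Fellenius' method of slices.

Ordinary method of slices: FS = Σ[c'·Δl_i + (W_i cosα_i − u_i·Δl_i)·tanφ'] / Σ W_i sinα_i, with Δl_i = b_i / cosα_i.
Slice 1: Δl = 2.7/cos1.5° = 2.701 m; N'_1 = 58·cos1.5° − 7·2.701 = 39.1; c'Δl = 42.13; W sinα = 1.5
Slice 2: Δl = 1.4/cos18.5° = 1.476 m; N'_2 = 61·cos18.5° − 2·1.476 = 54.9; c'Δl = 23.03; W sinα = 19.4
Slice 3: Δl = 3.0/cos39.0° = 3.860 m; N'_3 = 103·cos39.0° − 15·3.860 = 22.1; c'Δl = 60.22; W sinα = 64.8
Σc'Δl = 125.4 kN/m; ΣN' = 116.1 kN/m; ΣW sinα = 85.7 kN/m
Resisting = 125.4 + 116.1·tan20.3° = 125.4 + 43.0 = 168.3 kN/m
FS = 168.3 / 85.7 = 1.964

FS = 1.96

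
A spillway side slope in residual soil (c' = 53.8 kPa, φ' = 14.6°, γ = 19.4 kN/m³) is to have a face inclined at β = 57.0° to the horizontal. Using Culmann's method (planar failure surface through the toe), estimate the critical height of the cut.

H_c = 34.42 m

Culmann's analysis gives the critical failure plane at α_cr = (β + φ')/2 = (57.0 + 14.6)/2 = 35.8°, and the critical height
H_c = (4c'/γ) · sinβ cosφ' / [1 − cos(β − φ')]
    = (4·53.8/19.4) · sin57.0°·cos14.6° / [1 − cos(42.4°)]
    = 11.093 · 0.8387·0.9677 / [1 − 0.7385]
    = 11.093 · 0.8116 / 0.2615
    = 34.42 m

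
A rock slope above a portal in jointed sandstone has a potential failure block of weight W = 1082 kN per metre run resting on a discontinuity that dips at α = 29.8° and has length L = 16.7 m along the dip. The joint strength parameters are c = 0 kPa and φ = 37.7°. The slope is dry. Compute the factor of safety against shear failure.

FS = 1.35

Resolving the block weight along and normal to the plane and applying the Mohr–Coulomb strength on the joint:
N' = W cosα = 1082·cos29.8° = 938.9 kN/m
Driving force T = W sinα = 1082·sin29.8° = 537.7 kN/m
Resisting force R = c·L + N'·tanφ = 0·16.7 + 938.9·tan37.7° = 0.0 + 725.7 = 725.7 kN/m
FS = R / T = 725.7 / 537.7 = 1.350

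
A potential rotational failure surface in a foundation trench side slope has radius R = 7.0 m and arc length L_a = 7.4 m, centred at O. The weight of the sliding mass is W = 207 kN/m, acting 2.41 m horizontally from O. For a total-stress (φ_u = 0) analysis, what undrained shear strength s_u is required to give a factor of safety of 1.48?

s_u = 14.3 kPa

FS = s_u·L_a·R / (W·d), so s_u = FS·W·d / (L_a·R).
s_u = 1.48·207·2.41 / (7.40·7.0) = 738.3 / 51.80 = 14.25 kPa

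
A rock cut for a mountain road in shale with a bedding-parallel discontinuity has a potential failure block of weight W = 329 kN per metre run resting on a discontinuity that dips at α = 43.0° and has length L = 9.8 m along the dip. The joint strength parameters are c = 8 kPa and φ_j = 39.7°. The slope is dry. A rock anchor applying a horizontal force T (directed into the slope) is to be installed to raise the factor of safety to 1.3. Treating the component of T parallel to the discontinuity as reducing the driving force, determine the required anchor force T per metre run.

T = 9 kN/m

Resolving forces along and normal to the sliding plane, with the horizontal anchor force T adding T·sinα to the effective normal force and T·cosα acting up the plane against the driving force:
FS = [cL + (W cosα + T sinα) tanφ_j] / [W sinα − T cosα]
Without the anchor: N' = 240.6 kN/m, driving T_d = 224.4 kN/m, resisting R = 8·9.8 + 240.6·tan39.7° = 278.2 kN/m, FS = 1.24.
Setting FS = 1.3 and solving for T:
1.3·(224.4 − T cos43.0°) = 278.2 + T sin43.0°·tan39.7°
T·(sin43.0°·tan39.7° + 1.3·cos43.0°) = 1.3·224.4 − 278.2
T·(0.6820·0.8302 + 1.3·0.7314) = 291.7 − 278.2 = 13.5
T·1.5170 = 13.5
T = 8.9 kN/m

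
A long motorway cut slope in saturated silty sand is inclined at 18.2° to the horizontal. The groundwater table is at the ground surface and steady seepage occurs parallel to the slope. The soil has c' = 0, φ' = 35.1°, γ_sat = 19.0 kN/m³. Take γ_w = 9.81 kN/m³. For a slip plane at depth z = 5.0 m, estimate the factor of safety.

With seepage parallel to the slope and the water table at the surface, the effective normal stress on the slip plane uses the buoyant unit weight γ' = γ_sat − γ_w while the driving shear stress uses γ_sat:
FS = [c' + γ' z cos²β tanφ'] / [γ_sat z sinβ cosβ]
(For c' = 0 this reduces to FS = (γ'/γ_sat)·tanφ'/tanβ.)
γ' = 19.0 − 9.81 = 9.19 kN/m³
Numerator = 0.0 + 9.19·5.0·cos²18.2°·tan35.1° = 0.0 + 9.19·5.0·0.9024·0.7028 = 29.144 kPa
Denominator = 19.0·5.0·sin18.2°·cos18.2° = 19.0·5.0·0.3123·0.9500 = 28.187 kPa
FS = 29.144 / 28.187 = 1.034

FS = 1.03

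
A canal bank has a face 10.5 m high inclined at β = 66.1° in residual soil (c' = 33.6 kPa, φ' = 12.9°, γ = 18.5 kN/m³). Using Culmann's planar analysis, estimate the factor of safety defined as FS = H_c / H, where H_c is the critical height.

H_c = (4c'/γ) · sinβ cosφ' / [1 − cos(β − φ')]
    = (4·33.6/18.5) · sin66.1°·cos12.9° / [1 − cos53.2°]
    = 7.265 · 0.8912 / 0.4010 = 16.15 m
FS = H_c / H = 16.15 / 10.5 = 1.538

FS = 1.54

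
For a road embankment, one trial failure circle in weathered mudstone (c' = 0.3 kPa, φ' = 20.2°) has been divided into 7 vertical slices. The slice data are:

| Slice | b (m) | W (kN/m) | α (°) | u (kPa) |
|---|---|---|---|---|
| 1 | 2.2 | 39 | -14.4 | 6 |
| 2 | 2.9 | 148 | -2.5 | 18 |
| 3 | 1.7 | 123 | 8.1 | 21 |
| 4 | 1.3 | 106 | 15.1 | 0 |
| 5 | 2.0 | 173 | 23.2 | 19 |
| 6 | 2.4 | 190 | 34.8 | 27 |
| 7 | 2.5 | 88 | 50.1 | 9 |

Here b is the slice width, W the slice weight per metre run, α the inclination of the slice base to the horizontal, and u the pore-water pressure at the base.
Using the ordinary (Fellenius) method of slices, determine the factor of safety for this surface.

Ordinary method of slices: FS = Σ[c'·Δl_i + (W_i cosα_i − u_i·Δl_i)·tanφ'] / Σ W_i sinα_i, with Δl_i = b_i / cosα_i.
Slice 1: Δl = 2.2/cos(-14.4°) = 2.271 m; N'_1 = 39·cos(-14.4°) − 6·2.271 = 24.1; c'Δl = 0.68; W sinα = -9.7
Slice 2: Δl = 2.9/cos(-2.5°) = 2.903 m; N'_2 = 148·cos(-2.5°) − 18·2.903 = 95.6; c'Δl = 0.87; W sinα = -6.5
Slice 3: Δl = 1.7/cos8.1° = 1.717 m; N'_3 = 123·cos8.1° − 21·1.717 = 85.7; c'Δl = 0.52; W sinα = 17.3
Slice 4: Δl = 1.3/cos15.1° = 1.346 m; N'_4 = 106·cos15.1° − 0·1.346 = 102.3; c'Δl = 0.40; W sinα = 27.6
Slice 5: Δl = 2.0/cos23.2° = 2.176 m; N'_5 = 173·cos23.2° − 19·2.176 = 117.7; c'Δl = 0.65; W sinα = 68.2
Slice 6: Δl = 2.4/cos34.8° = 2.923 m; N'_6 = 190·cos34.8° − 27·2.923 = 77.1; c'Δl = 0.88; W sinα = 108.4
Slice 7: Δl = 2.5/cos50.1° = 3.897 m; N'_7 = 88·cos50.1° − 9·3.897 = 21.4; c'Δl = 1.17; W sinα = 67.5
Σc'Δl = 5.2 kN/m; ΣN' = 524.0 kN/m; ΣW sinα = 272.9 kN/m
Resisting = 5.2 + 524.0·tan20.2° = 5.2 + 192.8 = 197.9 kN/m
FS = 197.9 / 272.9 = 0.725

FS = 0.73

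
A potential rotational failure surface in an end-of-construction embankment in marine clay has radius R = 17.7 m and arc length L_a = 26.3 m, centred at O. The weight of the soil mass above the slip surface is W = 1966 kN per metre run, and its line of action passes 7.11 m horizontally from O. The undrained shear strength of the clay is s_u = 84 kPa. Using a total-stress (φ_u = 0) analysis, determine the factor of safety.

Taking moments about the centre O, the resisting moment is provided by the undrained shear strength acting along the arc:
M_R = s_u·L_a·R = 84·26.30·17.7 = 39102.8 kN·m/m
M_D = W·d = 1966·7.11 = 13978.3 kN·m/m
FS = M_R / M_D = 39102.8 / 13978.3 = 2.797

FS = 2.80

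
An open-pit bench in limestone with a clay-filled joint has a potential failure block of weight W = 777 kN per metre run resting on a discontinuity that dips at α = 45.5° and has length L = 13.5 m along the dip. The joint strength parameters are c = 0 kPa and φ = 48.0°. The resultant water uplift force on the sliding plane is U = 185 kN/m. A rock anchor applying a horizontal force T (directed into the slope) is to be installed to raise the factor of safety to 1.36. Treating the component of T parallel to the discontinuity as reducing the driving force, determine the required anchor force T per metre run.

T = 203 kN/m

Resolving forces along and normal to the sliding plane, with the horizontal anchor force T adding T·sinα to the effective normal force and T·cosα acting up the plane against the driving force:
FS = [cL + (W cosα − U + T sinα) tanφ] / [W sinα − T cosα]
Without the anchor: N' = 359.6 kN/m, driving T_d = 554.2 kN/m, resisting R = 0·13.5 + 359.6·tan48.0° = 399.4 kN/m, FS = 0.72.
Setting FS = 1.36 and solving for T:
1.36·(554.2 − T cos45.5°) = 399.4 + T sin45.5°·tan48.0°
T·(sin45.5°·tan48.0° + 1.36·cos45.5°) = 1.36·554.2 − 399.4
T·(0.7133·1.1106 + 1.36·0.7009) = 753.7 − 399.4 = 354.3
T·1.7454 = 354.3
T = 203.0 kN/m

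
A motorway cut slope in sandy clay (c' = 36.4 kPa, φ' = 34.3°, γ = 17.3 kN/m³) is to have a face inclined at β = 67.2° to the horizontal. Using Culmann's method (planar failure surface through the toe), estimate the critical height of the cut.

H_c = 39.96 m

Culmann's analysis gives the critical failure plane at α_cr = (β + φ')/2 = (67.2 + 34.3)/2 = 50.8°, and the critical height
H_c = (4c'/γ) · sinβ cosφ' / [1 − cos(β − φ')]
    = (4·36.4/17.3) · sin67.2°·cos34.3° / [1 − cos(32.9°)]
    = 8.416 · 0.9219·0.8261 / [1 − 0.8396]
    = 8.416 · 0.7615 / 0.1604
    = 39.96 m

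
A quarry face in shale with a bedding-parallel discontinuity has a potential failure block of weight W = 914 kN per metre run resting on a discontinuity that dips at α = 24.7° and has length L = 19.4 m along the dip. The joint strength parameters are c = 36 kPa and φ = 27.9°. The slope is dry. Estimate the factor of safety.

FS = 2.98

Resolving the block weight along and normal to the plane and applying the Mohr–Coulomb strength on the joint:
N' = W cosα = 914·cos24.7° = 830.4 kN/m
Driving force T = W sinα = 914·sin24.7° = 381.9 kN/m
Resisting force R = c·L + N'·tanφ = 36·19.4 + 830.4·tan27.9° = 698.4 + 439.7 = 1138.1 kN/m
FS = R / T = 1138.1 / 381.9 = 2.980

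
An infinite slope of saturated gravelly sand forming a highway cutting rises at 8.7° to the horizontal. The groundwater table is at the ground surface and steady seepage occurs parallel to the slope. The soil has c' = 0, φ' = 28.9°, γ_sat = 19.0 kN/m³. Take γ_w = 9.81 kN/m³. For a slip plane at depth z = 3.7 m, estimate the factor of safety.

FS = 1.74

With seepage parallel to the slope and the water table at the surface, the effective normal stress on the slip plane uses the buoyant unit weight γ' = γ_sat − γ_w while the driving shear stress uses γ_sat:
FS = [c' + γ' z cos²β tanφ'] / [γ_sat z sinβ cosβ]
(For c' = 0 this reduces to FS = (γ'/γ_sat)·tanφ'/tanβ.)
γ' = 19.0 − 9.81 = 9.19 kN/m³
Numerator = 0.0 + 9.19·3.7·cos²8.7°·tan28.9° = 0.0 + 9.19·3.7·0.9771·0.5520 = 18.341 kPa
Denominator = 19.0·3.7·sin8.7°·cos8.7° = 19.0·3.7·0.1513·0.9885 = 10.511 kPa
FS = 18.341 / 10.511 = 1.745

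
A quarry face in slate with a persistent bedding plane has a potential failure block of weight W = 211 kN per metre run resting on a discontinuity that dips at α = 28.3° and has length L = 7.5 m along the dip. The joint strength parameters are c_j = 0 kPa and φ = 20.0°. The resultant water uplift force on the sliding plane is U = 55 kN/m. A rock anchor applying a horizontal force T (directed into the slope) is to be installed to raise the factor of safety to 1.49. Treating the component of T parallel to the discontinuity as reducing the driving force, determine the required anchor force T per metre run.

Resolving forces along and normal to the sliding plane, with the horizontal anchor force T adding T·sinα to the effective normal force and T·cosα acting up the plane against the driving force:
FS = [c_jL + (W cosα − U + T sinα) tanφ] / [W sinα − T cosα]
Without the anchor: N' = 130.8 kN/m, driving T_d = 100.0 kN/m, resisting R = 0·7.5 + 130.8·tan20.0° = 47.6 kN/m, FS = 0.48.
Setting FS = 1.49 and solving for T:
1.49·(100.0 − T cos28.3°) = 47.6 + T sin28.3°·tan20.0°
T·(sin28.3°·tan20.0° + 1.49·cos28.3°) = 1.49·100.0 − 47.6
T·(0.4741·0.3640 + 1.49·0.8805) = 149.0 − 47.6 = 101.4
T·1.4845 = 101.4
T = 68.3 kN/m

T = 68 kN/m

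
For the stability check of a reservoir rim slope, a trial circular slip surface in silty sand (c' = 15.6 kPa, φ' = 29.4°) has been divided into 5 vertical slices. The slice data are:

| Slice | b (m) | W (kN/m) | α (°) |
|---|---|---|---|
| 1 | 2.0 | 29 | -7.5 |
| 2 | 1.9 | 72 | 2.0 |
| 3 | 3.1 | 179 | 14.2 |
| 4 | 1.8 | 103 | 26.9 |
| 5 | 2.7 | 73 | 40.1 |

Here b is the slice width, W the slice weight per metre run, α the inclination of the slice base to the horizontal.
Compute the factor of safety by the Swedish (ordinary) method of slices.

FS = 3.19

Ordinary method of slices: FS = Σ[c'·Δl_i + (W_i cosα_i)·tanφ'] / Σ W_i sinα_i, with Δl_i = b_i / cosα_i.
Slice 1: Δl = 2.0/cos(-7.5°) = 2.017 m; N'_1 = 29·cos(-7.5°) = 28.8; c'Δl = 31.47; W sinα = -3.8
Slice 2: Δl = 1.9/cos2.0° = 1.901 m; N'_2 = 72·cos2.0° = 72.0; c'Δl = 29.66; W sinα = 2.5
Slice 3: Δl = 3.1/cos14.2° = 3.198 m; N'_3 = 179·cos14.2° = 173.5; c'Δl = 49.88; W sinα = 43.9
Slice 4: Δl = 1.8/cos26.9° = 2.018 m; N'_4 = 103·cos26.9° = 91.9; c'Δl = 31.49; W sinα = 46.6
Slice 5: Δl = 2.7/cos40.1° = 3.530 m; N'_5 = 73·cos40.1° = 55.8; c'Δl = 55.06; W sinα = 47.0
Σc'Δl = 197.6 kN/m; ΣN' = 421.9 kN/m; ΣW sinα = 136.3 kN/m
Resisting = 197.6 + 421.9·tan29.4° = 197.6 + 237.7 = 435.3 kN/m
FS = 435.3 / 136.3 = 3.195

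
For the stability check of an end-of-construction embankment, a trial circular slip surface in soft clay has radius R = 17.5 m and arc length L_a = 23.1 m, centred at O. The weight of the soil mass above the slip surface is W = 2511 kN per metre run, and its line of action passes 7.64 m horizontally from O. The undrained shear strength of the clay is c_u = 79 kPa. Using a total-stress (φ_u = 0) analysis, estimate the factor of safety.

Taking moments about the centre O, the resisting moment is provided by the undrained shear strength acting along the arc:
M_R = c_u·L_a·R = 79·23.10·17.5 = 31935.8 kN·m/m
M_D = W·d = 2511·7.64 = 19184.0 kN·m/m
FS = M_R / M_D = 31935.8 / 19184.0 = 1.665

FS = 1.66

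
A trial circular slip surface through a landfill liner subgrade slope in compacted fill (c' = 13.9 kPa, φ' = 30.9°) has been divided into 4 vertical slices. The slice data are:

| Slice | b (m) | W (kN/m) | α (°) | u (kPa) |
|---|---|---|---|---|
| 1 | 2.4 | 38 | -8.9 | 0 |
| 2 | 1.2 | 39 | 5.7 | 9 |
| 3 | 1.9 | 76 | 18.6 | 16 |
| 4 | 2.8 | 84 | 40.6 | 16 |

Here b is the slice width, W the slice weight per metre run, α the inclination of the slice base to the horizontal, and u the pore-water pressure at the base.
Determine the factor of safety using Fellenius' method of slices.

FS = 2.54

Ordinary method of slices: FS = Σ[c'·Δl_i + (W_i cosα_i − u_i·Δl_i)·tanφ'] / Σ W_i sinα_i, with Δl_i = b_i / cosα_i.
Slice 1: Δl = 2.4/cos(-8.9°) = 2.429 m; N'_1 = 38·cos(-8.9°) − 0·2.429 = 37.5; c'Δl = 33.77; W sinα = -5.9
Slice 2: Δl = 1.2/cos5.7° = 1.206 m; N'_2 = 39·cos5.7° − 9·1.206 = 28.0; c'Δl = 16.76; W sinα = 3.9
Slice 3: Δl = 1.9/cos18.6° = 2.005 m; N'_3 = 76·cos18.6° − 16·2.005 = 40.0; c'Δl = 27.87; W sinα = 24.2
Slice 4: Δl = 2.8/cos40.6° = 3.688 m; N'_4 = 84·cos40.6° − 16·3.688 = 4.8; c'Δl = 51.26; W sinα = 54.7
Σc'Δl = 129.7 kN/m; ΣN' = 110.2 kN/m; ΣW sinα = 76.9 kN/m
Resisting = 129.7 + 110.2·tan30.9° = 129.7 + 66.0 = 195.6 kN/m
FS = 195.6 / 76.9 = 2.544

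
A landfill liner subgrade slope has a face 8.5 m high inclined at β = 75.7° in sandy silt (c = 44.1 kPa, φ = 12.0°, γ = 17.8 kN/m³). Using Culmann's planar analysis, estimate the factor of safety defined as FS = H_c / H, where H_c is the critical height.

H_c = (4c/γ) · sinβ cosφ / [1 − cos(β − φ)]
    = (4·44.1/17.8) · sin75.7°·cos12.0° / [1 − cos63.7°]
    = 9.910 · 0.9478 / 0.5569 = 16.87 m
FS = H_c / H = 16.87 / 8.5 = 1.984

FS = 1.98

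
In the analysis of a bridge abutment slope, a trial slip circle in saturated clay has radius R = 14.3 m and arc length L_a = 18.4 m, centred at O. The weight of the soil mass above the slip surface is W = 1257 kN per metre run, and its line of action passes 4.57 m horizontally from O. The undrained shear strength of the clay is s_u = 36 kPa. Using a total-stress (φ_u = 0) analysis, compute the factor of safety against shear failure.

FS = 1.65

Taking moments about the centre O, the resisting moment is provided by the undrained shear strength acting along the arc:
M_R = s_u·L_a·R = 36·18.40·14.3 = 9472.3 kN·m/m
M_D = W·d = 1257·4.57 = 5744.5 kN·m/m
FS = M_R / M_D = 9472.3 / 5744.5 = 1.649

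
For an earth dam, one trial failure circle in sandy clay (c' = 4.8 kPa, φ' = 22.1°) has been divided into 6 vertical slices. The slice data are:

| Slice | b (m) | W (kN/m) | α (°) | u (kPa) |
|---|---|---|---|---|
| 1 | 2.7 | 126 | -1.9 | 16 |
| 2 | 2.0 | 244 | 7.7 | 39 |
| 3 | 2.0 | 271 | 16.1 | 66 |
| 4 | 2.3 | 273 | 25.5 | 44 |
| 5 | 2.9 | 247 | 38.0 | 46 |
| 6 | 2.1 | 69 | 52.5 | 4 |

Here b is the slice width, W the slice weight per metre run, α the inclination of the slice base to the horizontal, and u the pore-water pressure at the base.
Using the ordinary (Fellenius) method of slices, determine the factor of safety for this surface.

FS = 0.71

Ordinary method of slices: FS = Σ[c'·Δl_i + (W_i cosα_i − u_i·Δl_i)·tanφ'] / Σ W_i sinα_i, with Δl_i = b_i / cosα_i.
Slice 1: Δl = 2.7/cos(-1.9°) = 2.701 m; N'_1 = 126·cos(-1.9°) − 16·2.701 = 82.7; c'Δl = 12.97; W sinα = -4.2
Slice 2: Δl = 2.0/cos7.7° = 2.018 m; N'_2 = 244·cos7.7° − 39·2.018 = 163.1; c'Δl = 9.69; W sinα = 32.7
Slice 3: Δl = 2.0/cos16.1° = 2.082 m; N'_3 = 271·cos16.1° − 66·2.082 = 123.0; c'Δl = 9.99; W sinα = 75.2
Slice 4: Δl = 2.3/cos25.5° = 2.548 m; N'_4 = 273·cos25.5° − 44·2.548 = 134.3; c'Δl = 12.23; W sinα = 117.5
Slice 5: Δl = 2.9/cos38.0° = 3.680 m; N'_5 = 247·cos38.0° − 46·3.680 = 25.4; c'Δl = 17.66; W sinα = 152.1
Slice 6: Δl = 2.1/cos52.5° = 3.450 m; N'_6 = 69·cos52.5° − 4·3.450 = 28.2; c'Δl = 16.56; W sinα = 54.7
Σc'Δl = 79.1 kN/m; ΣN' = 556.6 kN/m; ΣW sinα = 428.0 kN/m
Resisting = 79.1 + 556.6·tan22.1° = 79.1 + 226.0 = 305.1 kN/m
FS = 305.1 / 428.0 = 0.713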